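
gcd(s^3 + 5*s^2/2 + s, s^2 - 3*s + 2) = 1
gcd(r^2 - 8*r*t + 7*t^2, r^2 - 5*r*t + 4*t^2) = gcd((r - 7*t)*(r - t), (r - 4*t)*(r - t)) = r - t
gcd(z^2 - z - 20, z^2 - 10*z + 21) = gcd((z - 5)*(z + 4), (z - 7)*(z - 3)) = 1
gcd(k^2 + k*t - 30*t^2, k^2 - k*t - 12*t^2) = 1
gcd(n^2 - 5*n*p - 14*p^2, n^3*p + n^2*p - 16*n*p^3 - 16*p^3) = 1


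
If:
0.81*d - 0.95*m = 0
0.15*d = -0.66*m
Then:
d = 0.00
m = 0.00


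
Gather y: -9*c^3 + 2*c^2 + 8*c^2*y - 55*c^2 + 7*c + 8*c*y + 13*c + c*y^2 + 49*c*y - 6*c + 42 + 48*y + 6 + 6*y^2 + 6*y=-9*c^3 - 53*c^2 + 14*c + y^2*(c + 6) + y*(8*c^2 + 57*c + 54) + 48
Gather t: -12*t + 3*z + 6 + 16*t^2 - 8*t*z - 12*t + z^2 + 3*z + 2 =16*t^2 + t*(-8*z - 24) + z^2 + 6*z + 8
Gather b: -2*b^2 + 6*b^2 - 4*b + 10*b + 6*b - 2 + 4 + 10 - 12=4*b^2 + 12*b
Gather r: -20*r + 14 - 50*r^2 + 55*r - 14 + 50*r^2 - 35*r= 0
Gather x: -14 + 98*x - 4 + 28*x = 126*x - 18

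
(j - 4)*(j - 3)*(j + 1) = j^3 - 6*j^2 + 5*j + 12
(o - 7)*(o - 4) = o^2 - 11*o + 28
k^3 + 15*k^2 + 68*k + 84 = (k + 2)*(k + 6)*(k + 7)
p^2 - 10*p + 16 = (p - 8)*(p - 2)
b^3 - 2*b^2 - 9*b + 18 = (b - 3)*(b - 2)*(b + 3)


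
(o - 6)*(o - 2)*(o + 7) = o^3 - o^2 - 44*o + 84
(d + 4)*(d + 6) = d^2 + 10*d + 24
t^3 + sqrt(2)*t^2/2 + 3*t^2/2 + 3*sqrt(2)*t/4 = t*(t + 3/2)*(t + sqrt(2)/2)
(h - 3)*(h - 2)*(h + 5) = h^3 - 19*h + 30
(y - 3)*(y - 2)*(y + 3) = y^3 - 2*y^2 - 9*y + 18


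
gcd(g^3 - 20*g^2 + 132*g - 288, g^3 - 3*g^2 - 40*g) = g - 8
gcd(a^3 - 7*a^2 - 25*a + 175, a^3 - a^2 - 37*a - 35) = a^2 - 2*a - 35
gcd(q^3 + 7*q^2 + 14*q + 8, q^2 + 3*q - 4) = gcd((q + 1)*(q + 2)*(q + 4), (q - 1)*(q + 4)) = q + 4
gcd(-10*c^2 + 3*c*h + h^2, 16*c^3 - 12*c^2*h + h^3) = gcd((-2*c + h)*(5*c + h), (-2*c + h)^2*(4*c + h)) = 2*c - h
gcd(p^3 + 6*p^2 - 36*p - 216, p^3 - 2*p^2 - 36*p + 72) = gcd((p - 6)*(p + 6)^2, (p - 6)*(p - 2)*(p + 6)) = p^2 - 36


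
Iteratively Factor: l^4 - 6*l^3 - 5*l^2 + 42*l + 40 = (l + 1)*(l^3 - 7*l^2 + 2*l + 40) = (l - 4)*(l + 1)*(l^2 - 3*l - 10) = (l - 5)*(l - 4)*(l + 1)*(l + 2)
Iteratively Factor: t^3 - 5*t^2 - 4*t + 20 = (t - 2)*(t^2 - 3*t - 10) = (t - 5)*(t - 2)*(t + 2)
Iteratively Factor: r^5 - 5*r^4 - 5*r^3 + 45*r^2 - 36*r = (r - 3)*(r^4 - 2*r^3 - 11*r^2 + 12*r) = (r - 3)*(r - 1)*(r^3 - r^2 - 12*r) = (r - 3)*(r - 1)*(r + 3)*(r^2 - 4*r) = (r - 4)*(r - 3)*(r - 1)*(r + 3)*(r)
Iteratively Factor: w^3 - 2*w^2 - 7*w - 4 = (w + 1)*(w^2 - 3*w - 4) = (w + 1)^2*(w - 4)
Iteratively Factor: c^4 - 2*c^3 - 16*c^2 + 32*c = (c - 2)*(c^3 - 16*c) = (c - 4)*(c - 2)*(c^2 + 4*c) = c*(c - 4)*(c - 2)*(c + 4)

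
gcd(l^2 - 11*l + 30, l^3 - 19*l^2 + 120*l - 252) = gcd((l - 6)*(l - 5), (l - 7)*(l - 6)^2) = l - 6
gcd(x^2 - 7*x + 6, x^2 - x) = x - 1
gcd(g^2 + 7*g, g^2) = g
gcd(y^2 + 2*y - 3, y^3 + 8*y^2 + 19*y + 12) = y + 3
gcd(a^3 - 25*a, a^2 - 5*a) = a^2 - 5*a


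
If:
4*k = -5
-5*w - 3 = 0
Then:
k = -5/4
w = -3/5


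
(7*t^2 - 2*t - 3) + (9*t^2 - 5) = 16*t^2 - 2*t - 8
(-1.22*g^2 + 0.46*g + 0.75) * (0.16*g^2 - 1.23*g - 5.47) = -0.1952*g^4 + 1.5742*g^3 + 6.2276*g^2 - 3.4387*g - 4.1025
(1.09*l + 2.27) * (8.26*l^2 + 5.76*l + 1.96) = 9.0034*l^3 + 25.0286*l^2 + 15.2116*l + 4.4492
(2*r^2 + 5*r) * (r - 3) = 2*r^3 - r^2 - 15*r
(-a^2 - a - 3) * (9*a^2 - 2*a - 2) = -9*a^4 - 7*a^3 - 23*a^2 + 8*a + 6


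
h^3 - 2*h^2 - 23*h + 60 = (h - 4)*(h - 3)*(h + 5)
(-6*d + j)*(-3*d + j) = 18*d^2 - 9*d*j + j^2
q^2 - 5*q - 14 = (q - 7)*(q + 2)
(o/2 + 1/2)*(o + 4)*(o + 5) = o^3/2 + 5*o^2 + 29*o/2 + 10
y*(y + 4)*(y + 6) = y^3 + 10*y^2 + 24*y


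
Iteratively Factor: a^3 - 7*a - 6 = (a + 1)*(a^2 - a - 6) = (a - 3)*(a + 1)*(a + 2)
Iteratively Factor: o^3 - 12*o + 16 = (o - 2)*(o^2 + 2*o - 8) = (o - 2)^2*(o + 4)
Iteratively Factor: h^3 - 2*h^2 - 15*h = (h + 3)*(h^2 - 5*h) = (h - 5)*(h + 3)*(h)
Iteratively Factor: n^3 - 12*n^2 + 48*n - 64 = (n - 4)*(n^2 - 8*n + 16) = (n - 4)^2*(n - 4)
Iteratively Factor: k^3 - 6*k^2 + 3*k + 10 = (k - 5)*(k^2 - k - 2) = (k - 5)*(k - 2)*(k + 1)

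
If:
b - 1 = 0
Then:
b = 1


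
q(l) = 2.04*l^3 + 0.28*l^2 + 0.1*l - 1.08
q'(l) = 6.12*l^2 + 0.56*l + 0.1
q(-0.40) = -1.21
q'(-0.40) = 0.86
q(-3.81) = -110.22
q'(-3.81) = 86.80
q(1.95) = 15.31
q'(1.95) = 24.46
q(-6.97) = -678.94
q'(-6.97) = 293.51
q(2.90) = 51.32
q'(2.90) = 53.19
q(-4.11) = -138.39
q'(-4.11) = 101.18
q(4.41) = 179.77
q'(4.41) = 121.59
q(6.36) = 535.69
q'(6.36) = 251.21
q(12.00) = 3565.56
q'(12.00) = 888.10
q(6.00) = 450.24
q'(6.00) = 223.78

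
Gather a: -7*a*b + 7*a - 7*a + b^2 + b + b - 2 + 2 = -7*a*b + b^2 + 2*b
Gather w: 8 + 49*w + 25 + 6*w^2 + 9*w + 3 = 6*w^2 + 58*w + 36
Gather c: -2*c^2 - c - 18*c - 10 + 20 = -2*c^2 - 19*c + 10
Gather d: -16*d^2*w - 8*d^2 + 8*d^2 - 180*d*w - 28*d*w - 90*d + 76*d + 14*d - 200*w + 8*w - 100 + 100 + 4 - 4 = -16*d^2*w - 208*d*w - 192*w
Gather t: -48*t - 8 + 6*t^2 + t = 6*t^2 - 47*t - 8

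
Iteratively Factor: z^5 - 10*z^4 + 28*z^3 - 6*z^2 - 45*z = (z)*(z^4 - 10*z^3 + 28*z^2 - 6*z - 45) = z*(z - 3)*(z^3 - 7*z^2 + 7*z + 15) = z*(z - 5)*(z - 3)*(z^2 - 2*z - 3) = z*(z - 5)*(z - 3)*(z + 1)*(z - 3)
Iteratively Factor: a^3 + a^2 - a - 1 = (a + 1)*(a^2 - 1) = (a + 1)^2*(a - 1)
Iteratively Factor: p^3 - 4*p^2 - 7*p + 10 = (p - 5)*(p^2 + p - 2) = (p - 5)*(p - 1)*(p + 2)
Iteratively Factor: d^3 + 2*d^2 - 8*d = (d - 2)*(d^2 + 4*d) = d*(d - 2)*(d + 4)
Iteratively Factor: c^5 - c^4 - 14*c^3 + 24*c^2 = (c - 2)*(c^4 + c^3 - 12*c^2) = c*(c - 2)*(c^3 + c^2 - 12*c) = c*(c - 3)*(c - 2)*(c^2 + 4*c) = c^2*(c - 3)*(c - 2)*(c + 4)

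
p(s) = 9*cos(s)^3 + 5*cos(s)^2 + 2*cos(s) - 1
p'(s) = -27*sin(s)*cos(s)^2 - 10*sin(s)*cos(s) - 2*sin(s)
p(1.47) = -0.74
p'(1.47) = -3.26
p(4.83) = -0.68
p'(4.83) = 3.52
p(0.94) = 3.77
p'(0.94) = -13.96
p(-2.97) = -6.73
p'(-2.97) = 3.13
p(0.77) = 6.34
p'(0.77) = -16.08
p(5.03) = 0.39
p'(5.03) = 7.37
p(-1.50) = -0.83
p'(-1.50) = 2.84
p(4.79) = -0.81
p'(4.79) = 2.93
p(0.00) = 15.00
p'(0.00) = 0.00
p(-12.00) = 9.66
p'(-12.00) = -15.92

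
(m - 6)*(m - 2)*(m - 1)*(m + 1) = m^4 - 8*m^3 + 11*m^2 + 8*m - 12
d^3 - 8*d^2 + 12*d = d*(d - 6)*(d - 2)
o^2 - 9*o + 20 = (o - 5)*(o - 4)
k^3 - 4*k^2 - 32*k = k*(k - 8)*(k + 4)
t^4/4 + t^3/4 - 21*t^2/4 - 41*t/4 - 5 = (t/2 + 1/2)^2*(t - 5)*(t + 4)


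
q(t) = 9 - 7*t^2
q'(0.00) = 0.00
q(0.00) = 9.00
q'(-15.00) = 210.00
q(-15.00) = -1566.00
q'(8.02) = -112.28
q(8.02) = -441.24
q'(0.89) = -12.46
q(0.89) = 3.46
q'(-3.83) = 53.62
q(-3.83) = -93.68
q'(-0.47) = 6.58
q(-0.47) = 7.45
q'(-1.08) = 15.12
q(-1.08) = 0.84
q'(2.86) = -40.04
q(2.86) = -48.26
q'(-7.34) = 102.76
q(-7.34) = -368.13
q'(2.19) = -30.66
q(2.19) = -24.57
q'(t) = -14*t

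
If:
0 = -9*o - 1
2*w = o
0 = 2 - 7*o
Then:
No Solution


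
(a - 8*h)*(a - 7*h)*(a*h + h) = a^3*h - 15*a^2*h^2 + a^2*h + 56*a*h^3 - 15*a*h^2 + 56*h^3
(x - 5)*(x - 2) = x^2 - 7*x + 10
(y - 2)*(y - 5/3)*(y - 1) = y^3 - 14*y^2/3 + 7*y - 10/3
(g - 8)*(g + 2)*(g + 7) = g^3 + g^2 - 58*g - 112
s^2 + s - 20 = (s - 4)*(s + 5)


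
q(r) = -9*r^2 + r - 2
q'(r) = 1 - 18*r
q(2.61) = -60.70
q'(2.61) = -45.98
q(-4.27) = -170.37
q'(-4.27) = 77.86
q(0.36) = -2.81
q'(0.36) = -5.48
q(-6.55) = -394.67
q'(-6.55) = 118.90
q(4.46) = -176.56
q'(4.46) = -79.28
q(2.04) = -37.41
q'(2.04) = -35.72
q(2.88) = -73.77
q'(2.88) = -50.84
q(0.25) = -2.31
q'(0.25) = -3.50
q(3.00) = -80.00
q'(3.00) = -53.00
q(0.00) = -2.00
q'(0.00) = 1.00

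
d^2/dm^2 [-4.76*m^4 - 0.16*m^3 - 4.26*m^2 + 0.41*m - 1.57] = -57.12*m^2 - 0.96*m - 8.52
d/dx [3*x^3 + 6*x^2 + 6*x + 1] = 9*x^2 + 12*x + 6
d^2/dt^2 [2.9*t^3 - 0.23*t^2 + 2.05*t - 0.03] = 17.4*t - 0.46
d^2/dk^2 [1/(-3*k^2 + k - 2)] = 2*(9*k^2 - 3*k - (6*k - 1)^2 + 6)/(3*k^2 - k + 2)^3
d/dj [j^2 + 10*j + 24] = 2*j + 10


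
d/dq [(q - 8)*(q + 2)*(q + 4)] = 3*q^2 - 4*q - 40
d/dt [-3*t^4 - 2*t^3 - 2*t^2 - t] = -12*t^3 - 6*t^2 - 4*t - 1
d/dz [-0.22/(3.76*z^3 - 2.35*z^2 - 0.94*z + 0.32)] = (2.4816*z^2 - 1.034*z - 0.2068)/(3.76*z^3 - 2.35*z^2 - 0.94*z + 0.32)^2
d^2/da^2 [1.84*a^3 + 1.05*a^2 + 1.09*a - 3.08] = 11.04*a + 2.1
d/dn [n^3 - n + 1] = 3*n^2 - 1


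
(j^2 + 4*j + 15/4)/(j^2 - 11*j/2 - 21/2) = (j + 5/2)/(j - 7)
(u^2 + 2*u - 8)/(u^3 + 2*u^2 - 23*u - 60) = (u - 2)/(u^2 - 2*u - 15)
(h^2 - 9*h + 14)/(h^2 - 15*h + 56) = (h - 2)/(h - 8)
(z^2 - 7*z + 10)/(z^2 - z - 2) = (z - 5)/(z + 1)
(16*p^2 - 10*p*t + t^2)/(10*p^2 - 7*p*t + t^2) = (8*p - t)/(5*p - t)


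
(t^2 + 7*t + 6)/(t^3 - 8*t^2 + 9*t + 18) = (t + 6)/(t^2 - 9*t + 18)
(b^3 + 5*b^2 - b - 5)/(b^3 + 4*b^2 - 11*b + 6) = (b^2 + 6*b + 5)/(b^2 + 5*b - 6)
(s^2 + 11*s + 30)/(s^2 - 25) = (s + 6)/(s - 5)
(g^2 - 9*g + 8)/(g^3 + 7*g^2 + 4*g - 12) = (g - 8)/(g^2 + 8*g + 12)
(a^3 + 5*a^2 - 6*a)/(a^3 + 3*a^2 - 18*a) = (a - 1)/(a - 3)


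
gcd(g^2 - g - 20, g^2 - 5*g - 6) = 1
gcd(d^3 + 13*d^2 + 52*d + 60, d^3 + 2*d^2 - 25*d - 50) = d^2 + 7*d + 10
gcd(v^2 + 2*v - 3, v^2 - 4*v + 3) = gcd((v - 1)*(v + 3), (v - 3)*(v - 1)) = v - 1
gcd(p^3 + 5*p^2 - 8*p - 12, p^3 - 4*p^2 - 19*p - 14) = p + 1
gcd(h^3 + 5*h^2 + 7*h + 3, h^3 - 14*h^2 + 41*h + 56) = h + 1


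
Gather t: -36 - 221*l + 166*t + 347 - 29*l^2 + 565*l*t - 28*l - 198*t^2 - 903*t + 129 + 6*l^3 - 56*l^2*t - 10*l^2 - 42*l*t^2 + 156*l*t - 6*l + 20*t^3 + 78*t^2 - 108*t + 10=6*l^3 - 39*l^2 - 255*l + 20*t^3 + t^2*(-42*l - 120) + t*(-56*l^2 + 721*l - 845) + 450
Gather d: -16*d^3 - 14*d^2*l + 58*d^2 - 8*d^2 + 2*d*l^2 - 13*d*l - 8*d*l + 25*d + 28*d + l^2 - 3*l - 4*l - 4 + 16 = -16*d^3 + d^2*(50 - 14*l) + d*(2*l^2 - 21*l + 53) + l^2 - 7*l + 12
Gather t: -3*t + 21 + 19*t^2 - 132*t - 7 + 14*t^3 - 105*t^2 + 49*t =14*t^3 - 86*t^2 - 86*t + 14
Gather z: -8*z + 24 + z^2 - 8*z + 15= z^2 - 16*z + 39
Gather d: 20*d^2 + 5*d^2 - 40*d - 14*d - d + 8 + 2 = 25*d^2 - 55*d + 10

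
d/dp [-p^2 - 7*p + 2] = -2*p - 7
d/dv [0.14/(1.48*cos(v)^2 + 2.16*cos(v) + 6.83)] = (0.4144*cos(v) + 0.3024)*sin(v)/(1.48*cos(v)^2 + 2.16*cos(v) + 6.83)^2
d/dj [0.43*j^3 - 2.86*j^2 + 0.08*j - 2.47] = 1.29*j^2 - 5.72*j + 0.08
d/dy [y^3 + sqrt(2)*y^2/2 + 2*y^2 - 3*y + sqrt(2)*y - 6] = 3*y^2 + sqrt(2)*y + 4*y - 3 + sqrt(2)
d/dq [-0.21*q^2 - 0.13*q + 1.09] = -0.42*q - 0.13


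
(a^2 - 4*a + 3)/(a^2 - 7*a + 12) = (a - 1)/(a - 4)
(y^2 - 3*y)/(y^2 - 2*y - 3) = y/(y + 1)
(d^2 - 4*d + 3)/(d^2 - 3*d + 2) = (d - 3)/(d - 2)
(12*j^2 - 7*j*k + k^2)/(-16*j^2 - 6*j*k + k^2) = (-12*j^2 + 7*j*k - k^2)/(16*j^2 + 6*j*k - k^2)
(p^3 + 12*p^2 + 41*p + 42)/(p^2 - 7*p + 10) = (p^3 + 12*p^2 + 41*p + 42)/(p^2 - 7*p + 10)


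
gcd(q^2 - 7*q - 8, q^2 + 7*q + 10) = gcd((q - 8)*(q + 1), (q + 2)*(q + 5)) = 1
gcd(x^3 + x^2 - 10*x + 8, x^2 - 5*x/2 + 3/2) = x - 1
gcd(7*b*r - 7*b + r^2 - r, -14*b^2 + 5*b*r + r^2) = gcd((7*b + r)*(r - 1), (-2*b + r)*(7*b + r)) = 7*b + r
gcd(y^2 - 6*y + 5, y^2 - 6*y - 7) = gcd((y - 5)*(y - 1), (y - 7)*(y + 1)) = 1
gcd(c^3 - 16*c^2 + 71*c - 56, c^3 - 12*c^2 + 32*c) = c - 8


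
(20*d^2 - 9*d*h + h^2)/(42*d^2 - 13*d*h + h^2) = (20*d^2 - 9*d*h + h^2)/(42*d^2 - 13*d*h + h^2)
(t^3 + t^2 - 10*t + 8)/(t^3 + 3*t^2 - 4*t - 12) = (t^2 + 3*t - 4)/(t^2 + 5*t + 6)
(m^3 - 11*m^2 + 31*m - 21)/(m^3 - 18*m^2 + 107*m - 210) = (m^2 - 4*m + 3)/(m^2 - 11*m + 30)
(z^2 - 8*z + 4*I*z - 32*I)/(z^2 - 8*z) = (z + 4*I)/z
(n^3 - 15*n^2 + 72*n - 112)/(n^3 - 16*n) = (n^2 - 11*n + 28)/(n*(n + 4))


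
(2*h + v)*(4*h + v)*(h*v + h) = 8*h^3*v + 8*h^3 + 6*h^2*v^2 + 6*h^2*v + h*v^3 + h*v^2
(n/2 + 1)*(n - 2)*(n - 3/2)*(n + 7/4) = n^4/2 + n^3/8 - 53*n^2/16 - n/2 + 21/4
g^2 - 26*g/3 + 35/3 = (g - 7)*(g - 5/3)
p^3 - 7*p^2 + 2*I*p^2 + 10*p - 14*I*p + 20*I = (p - 5)*(p - 2)*(p + 2*I)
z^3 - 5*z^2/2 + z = z*(z - 2)*(z - 1/2)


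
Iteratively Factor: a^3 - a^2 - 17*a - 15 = (a + 3)*(a^2 - 4*a - 5) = (a - 5)*(a + 3)*(a + 1)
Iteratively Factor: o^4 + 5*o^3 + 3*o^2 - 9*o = (o + 3)*(o^3 + 2*o^2 - 3*o) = o*(o + 3)*(o^2 + 2*o - 3) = o*(o + 3)^2*(o - 1)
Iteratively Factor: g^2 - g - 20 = (g + 4)*(g - 5)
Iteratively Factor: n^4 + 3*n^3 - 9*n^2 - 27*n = (n + 3)*(n^3 - 9*n) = (n - 3)*(n + 3)*(n^2 + 3*n) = n*(n - 3)*(n + 3)*(n + 3)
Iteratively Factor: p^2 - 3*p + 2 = (p - 1)*(p - 2)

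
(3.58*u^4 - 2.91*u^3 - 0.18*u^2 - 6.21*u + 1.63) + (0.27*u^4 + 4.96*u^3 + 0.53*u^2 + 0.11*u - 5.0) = 3.85*u^4 + 2.05*u^3 + 0.35*u^2 - 6.1*u - 3.37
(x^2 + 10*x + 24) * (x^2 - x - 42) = x^4 + 9*x^3 - 28*x^2 - 444*x - 1008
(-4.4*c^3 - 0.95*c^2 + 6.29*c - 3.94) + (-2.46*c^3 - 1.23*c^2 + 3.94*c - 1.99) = -6.86*c^3 - 2.18*c^2 + 10.23*c - 5.93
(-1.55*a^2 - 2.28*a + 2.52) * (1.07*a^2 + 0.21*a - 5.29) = -1.6585*a^4 - 2.7651*a^3 + 10.4171*a^2 + 12.5904*a - 13.3308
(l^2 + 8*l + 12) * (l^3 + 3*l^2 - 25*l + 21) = l^5 + 11*l^4 + 11*l^3 - 143*l^2 - 132*l + 252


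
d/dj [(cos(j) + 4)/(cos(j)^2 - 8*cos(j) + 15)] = (cos(j)^2 + 8*cos(j) - 47)*sin(j)/(cos(j)^2 - 8*cos(j) + 15)^2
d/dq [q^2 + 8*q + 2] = 2*q + 8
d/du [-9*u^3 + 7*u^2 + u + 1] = -27*u^2 + 14*u + 1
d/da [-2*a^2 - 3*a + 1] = -4*a - 3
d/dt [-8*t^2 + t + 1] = 1 - 16*t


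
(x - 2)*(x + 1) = x^2 - x - 2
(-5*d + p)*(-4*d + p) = 20*d^2 - 9*d*p + p^2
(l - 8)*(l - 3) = l^2 - 11*l + 24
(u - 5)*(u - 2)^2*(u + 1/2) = u^4 - 17*u^3/2 + 39*u^2/2 - 8*u - 10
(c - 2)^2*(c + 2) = c^3 - 2*c^2 - 4*c + 8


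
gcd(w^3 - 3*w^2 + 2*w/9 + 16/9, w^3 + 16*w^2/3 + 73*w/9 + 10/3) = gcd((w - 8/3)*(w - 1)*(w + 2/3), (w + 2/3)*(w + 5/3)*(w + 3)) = w + 2/3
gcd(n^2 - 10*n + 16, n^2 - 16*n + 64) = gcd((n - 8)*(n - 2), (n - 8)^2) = n - 8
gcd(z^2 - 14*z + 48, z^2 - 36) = z - 6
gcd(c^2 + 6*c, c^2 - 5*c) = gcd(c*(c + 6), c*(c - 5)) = c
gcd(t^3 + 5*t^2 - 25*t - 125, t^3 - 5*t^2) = t - 5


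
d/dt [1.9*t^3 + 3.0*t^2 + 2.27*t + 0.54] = 5.7*t^2 + 6.0*t + 2.27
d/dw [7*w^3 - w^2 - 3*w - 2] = 21*w^2 - 2*w - 3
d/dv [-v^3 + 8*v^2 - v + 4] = -3*v^2 + 16*v - 1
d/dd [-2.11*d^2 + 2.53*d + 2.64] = 2.53 - 4.22*d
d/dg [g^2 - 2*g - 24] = 2*g - 2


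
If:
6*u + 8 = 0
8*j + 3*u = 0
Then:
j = 1/2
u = -4/3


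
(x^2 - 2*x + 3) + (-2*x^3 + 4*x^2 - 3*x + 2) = -2*x^3 + 5*x^2 - 5*x + 5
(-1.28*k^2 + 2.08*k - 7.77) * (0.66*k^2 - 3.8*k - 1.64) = -0.8448*k^4 + 6.2368*k^3 - 10.933*k^2 + 26.1148*k + 12.7428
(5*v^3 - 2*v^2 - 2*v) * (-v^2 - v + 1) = -5*v^5 - 3*v^4 + 9*v^3 - 2*v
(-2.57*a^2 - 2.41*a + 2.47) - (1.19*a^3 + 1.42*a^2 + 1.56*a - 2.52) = -1.19*a^3 - 3.99*a^2 - 3.97*a + 4.99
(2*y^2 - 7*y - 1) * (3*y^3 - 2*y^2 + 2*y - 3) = 6*y^5 - 25*y^4 + 15*y^3 - 18*y^2 + 19*y + 3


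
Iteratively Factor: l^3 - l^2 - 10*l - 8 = (l + 1)*(l^2 - 2*l - 8) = (l + 1)*(l + 2)*(l - 4)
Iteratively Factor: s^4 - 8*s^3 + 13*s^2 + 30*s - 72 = (s - 4)*(s^3 - 4*s^2 - 3*s + 18) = (s - 4)*(s - 3)*(s^2 - s - 6) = (s - 4)*(s - 3)*(s + 2)*(s - 3)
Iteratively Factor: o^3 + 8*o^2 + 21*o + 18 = (o + 2)*(o^2 + 6*o + 9) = (o + 2)*(o + 3)*(o + 3)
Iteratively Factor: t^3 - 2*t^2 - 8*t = (t - 4)*(t^2 + 2*t) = t*(t - 4)*(t + 2)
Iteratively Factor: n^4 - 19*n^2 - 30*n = (n + 3)*(n^3 - 3*n^2 - 10*n) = n*(n + 3)*(n^2 - 3*n - 10) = n*(n - 5)*(n + 3)*(n + 2)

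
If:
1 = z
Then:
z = 1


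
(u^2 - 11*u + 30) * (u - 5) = u^3 - 16*u^2 + 85*u - 150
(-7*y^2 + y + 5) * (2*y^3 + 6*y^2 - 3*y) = -14*y^5 - 40*y^4 + 37*y^3 + 27*y^2 - 15*y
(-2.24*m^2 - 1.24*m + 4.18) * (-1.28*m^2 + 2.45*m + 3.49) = 2.8672*m^4 - 3.9008*m^3 - 16.206*m^2 + 5.9134*m + 14.5882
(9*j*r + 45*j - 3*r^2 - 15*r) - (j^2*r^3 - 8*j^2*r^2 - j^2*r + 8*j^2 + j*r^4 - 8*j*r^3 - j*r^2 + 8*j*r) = -j^2*r^3 + 8*j^2*r^2 + j^2*r - 8*j^2 - j*r^4 + 8*j*r^3 + j*r^2 + j*r + 45*j - 3*r^2 - 15*r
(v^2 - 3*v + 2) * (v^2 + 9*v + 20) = v^4 + 6*v^3 - 5*v^2 - 42*v + 40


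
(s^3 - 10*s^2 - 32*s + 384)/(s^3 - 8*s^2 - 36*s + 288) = (s - 8)/(s - 6)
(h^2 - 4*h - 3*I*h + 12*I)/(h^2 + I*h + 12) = (h - 4)/(h + 4*I)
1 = 1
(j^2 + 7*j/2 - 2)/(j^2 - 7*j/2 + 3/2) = (j + 4)/(j - 3)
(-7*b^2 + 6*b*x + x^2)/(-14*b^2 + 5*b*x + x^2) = (-b + x)/(-2*b + x)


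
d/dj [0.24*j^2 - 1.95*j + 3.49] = 0.48*j - 1.95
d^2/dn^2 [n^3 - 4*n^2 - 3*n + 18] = 6*n - 8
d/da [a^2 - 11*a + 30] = 2*a - 11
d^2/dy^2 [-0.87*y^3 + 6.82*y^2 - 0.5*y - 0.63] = 13.64 - 5.22*y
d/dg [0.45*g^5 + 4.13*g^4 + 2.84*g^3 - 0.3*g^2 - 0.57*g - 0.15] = 2.25*g^4 + 16.52*g^3 + 8.52*g^2 - 0.6*g - 0.57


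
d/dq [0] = 0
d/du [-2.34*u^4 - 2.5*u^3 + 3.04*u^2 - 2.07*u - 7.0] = -9.36*u^3 - 7.5*u^2 + 6.08*u - 2.07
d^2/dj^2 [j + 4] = 0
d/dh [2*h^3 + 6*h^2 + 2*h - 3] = 6*h^2 + 12*h + 2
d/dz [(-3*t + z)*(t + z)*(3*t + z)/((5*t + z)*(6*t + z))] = (-171*t^4 + 78*t^3*z + 110*t^2*z^2 + 22*t*z^3 + z^4)/(900*t^4 + 660*t^3*z + 181*t^2*z^2 + 22*t*z^3 + z^4)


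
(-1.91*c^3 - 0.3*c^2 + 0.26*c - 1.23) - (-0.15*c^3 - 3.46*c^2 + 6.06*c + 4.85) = -1.76*c^3 + 3.16*c^2 - 5.8*c - 6.08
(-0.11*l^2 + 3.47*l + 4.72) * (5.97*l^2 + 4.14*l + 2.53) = -0.6567*l^4 + 20.2605*l^3 + 42.2659*l^2 + 28.3199*l + 11.9416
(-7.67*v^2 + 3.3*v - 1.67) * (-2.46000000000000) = 18.8682*v^2 - 8.118*v + 4.1082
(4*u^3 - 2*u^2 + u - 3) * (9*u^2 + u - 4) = 36*u^5 - 14*u^4 - 9*u^3 - 18*u^2 - 7*u + 12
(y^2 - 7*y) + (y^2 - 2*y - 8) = 2*y^2 - 9*y - 8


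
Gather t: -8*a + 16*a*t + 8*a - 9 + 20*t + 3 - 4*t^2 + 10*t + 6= -4*t^2 + t*(16*a + 30)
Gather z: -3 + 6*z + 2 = 6*z - 1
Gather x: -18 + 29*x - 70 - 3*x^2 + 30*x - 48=-3*x^2 + 59*x - 136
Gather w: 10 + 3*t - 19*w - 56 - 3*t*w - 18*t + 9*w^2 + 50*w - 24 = -15*t + 9*w^2 + w*(31 - 3*t) - 70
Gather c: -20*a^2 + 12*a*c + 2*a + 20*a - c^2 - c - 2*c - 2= -20*a^2 + 22*a - c^2 + c*(12*a - 3) - 2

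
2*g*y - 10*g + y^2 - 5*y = (2*g + y)*(y - 5)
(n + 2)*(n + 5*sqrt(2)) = n^2 + 2*n + 5*sqrt(2)*n + 10*sqrt(2)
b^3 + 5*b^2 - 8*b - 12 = (b - 2)*(b + 1)*(b + 6)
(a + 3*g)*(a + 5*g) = a^2 + 8*a*g + 15*g^2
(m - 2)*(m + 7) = m^2 + 5*m - 14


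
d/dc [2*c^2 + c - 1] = 4*c + 1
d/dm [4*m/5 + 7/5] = 4/5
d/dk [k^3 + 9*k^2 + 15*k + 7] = 3*k^2 + 18*k + 15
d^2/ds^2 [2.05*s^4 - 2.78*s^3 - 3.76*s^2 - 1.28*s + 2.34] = 24.6*s^2 - 16.68*s - 7.52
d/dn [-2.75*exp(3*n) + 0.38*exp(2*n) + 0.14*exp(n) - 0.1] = (-8.25*exp(2*n) + 0.76*exp(n) + 0.14)*exp(n)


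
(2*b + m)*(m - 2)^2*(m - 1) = 2*b*m^3 - 10*b*m^2 + 16*b*m - 8*b + m^4 - 5*m^3 + 8*m^2 - 4*m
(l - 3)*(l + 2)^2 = l^3 + l^2 - 8*l - 12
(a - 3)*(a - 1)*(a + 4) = a^3 - 13*a + 12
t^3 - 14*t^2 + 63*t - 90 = (t - 6)*(t - 5)*(t - 3)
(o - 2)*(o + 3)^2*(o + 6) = o^4 + 10*o^3 + 21*o^2 - 36*o - 108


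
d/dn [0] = 0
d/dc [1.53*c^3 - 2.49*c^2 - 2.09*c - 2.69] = 4.59*c^2 - 4.98*c - 2.09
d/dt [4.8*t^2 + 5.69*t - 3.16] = 9.6*t + 5.69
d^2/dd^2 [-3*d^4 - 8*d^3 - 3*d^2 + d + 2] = -36*d^2 - 48*d - 6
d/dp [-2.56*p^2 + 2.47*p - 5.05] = 2.47 - 5.12*p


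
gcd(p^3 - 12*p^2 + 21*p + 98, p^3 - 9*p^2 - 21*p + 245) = p^2 - 14*p + 49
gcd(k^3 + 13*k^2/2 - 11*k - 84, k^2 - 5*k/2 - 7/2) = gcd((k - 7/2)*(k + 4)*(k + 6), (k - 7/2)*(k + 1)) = k - 7/2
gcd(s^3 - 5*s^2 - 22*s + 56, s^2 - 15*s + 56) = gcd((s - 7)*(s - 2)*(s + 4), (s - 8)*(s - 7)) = s - 7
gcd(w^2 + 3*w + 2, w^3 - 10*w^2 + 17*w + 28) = w + 1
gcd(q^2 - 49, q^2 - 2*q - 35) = q - 7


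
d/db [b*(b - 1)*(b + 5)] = 3*b^2 + 8*b - 5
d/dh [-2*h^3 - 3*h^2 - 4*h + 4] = -6*h^2 - 6*h - 4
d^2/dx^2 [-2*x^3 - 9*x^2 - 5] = -12*x - 18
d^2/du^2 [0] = 0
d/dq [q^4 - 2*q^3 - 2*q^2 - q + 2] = 4*q^3 - 6*q^2 - 4*q - 1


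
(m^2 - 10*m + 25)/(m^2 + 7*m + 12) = (m^2 - 10*m + 25)/(m^2 + 7*m + 12)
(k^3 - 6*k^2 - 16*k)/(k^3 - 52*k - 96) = k/(k + 6)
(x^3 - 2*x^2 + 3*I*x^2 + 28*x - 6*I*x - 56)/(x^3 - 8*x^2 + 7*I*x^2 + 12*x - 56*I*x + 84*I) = (x - 4*I)/(x - 6)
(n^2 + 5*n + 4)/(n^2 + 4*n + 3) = (n + 4)/(n + 3)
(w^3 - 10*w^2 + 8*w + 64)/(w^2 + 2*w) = w - 12 + 32/w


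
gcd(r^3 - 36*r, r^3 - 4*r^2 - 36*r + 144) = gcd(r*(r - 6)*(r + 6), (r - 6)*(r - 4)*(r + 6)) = r^2 - 36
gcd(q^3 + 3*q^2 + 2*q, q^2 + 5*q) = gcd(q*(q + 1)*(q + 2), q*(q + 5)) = q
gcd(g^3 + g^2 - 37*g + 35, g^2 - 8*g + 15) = g - 5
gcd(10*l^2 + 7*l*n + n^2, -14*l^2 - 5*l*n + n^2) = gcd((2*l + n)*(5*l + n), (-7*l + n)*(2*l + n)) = 2*l + n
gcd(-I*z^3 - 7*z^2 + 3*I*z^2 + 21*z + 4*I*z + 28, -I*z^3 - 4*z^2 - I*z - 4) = 1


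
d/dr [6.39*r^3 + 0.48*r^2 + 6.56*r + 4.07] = 19.17*r^2 + 0.96*r + 6.56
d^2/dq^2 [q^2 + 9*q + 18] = 2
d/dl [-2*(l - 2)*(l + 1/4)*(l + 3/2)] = -6*l^2 + l + 25/4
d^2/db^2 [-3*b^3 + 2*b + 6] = -18*b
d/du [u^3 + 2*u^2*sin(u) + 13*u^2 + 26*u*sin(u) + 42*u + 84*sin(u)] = 2*u^2*cos(u) + 3*u^2 + 4*u*sin(u) + 26*u*cos(u) + 26*u + 26*sin(u) + 84*cos(u) + 42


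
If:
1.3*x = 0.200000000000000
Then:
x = 0.15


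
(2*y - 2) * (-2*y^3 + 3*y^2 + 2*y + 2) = -4*y^4 + 10*y^3 - 2*y^2 - 4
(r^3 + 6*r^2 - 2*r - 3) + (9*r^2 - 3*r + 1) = r^3 + 15*r^2 - 5*r - 2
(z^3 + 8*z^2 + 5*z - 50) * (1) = z^3 + 8*z^2 + 5*z - 50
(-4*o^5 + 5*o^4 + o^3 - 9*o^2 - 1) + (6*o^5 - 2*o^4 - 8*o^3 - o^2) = 2*o^5 + 3*o^4 - 7*o^3 - 10*o^2 - 1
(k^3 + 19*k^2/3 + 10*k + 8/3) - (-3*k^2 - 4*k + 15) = k^3 + 28*k^2/3 + 14*k - 37/3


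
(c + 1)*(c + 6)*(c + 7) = c^3 + 14*c^2 + 55*c + 42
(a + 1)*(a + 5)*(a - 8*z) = a^3 - 8*a^2*z + 6*a^2 - 48*a*z + 5*a - 40*z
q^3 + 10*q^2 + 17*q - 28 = (q - 1)*(q + 4)*(q + 7)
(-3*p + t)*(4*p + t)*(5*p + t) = -60*p^3 - 7*p^2*t + 6*p*t^2 + t^3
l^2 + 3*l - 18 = (l - 3)*(l + 6)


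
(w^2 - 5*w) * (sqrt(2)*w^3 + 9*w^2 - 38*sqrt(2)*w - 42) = sqrt(2)*w^5 - 5*sqrt(2)*w^4 + 9*w^4 - 38*sqrt(2)*w^3 - 45*w^3 - 42*w^2 + 190*sqrt(2)*w^2 + 210*w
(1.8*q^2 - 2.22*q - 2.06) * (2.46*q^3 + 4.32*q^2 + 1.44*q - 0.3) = 4.428*q^5 + 2.3148*q^4 - 12.066*q^3 - 12.636*q^2 - 2.3004*q + 0.618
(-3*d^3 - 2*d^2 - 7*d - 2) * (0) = 0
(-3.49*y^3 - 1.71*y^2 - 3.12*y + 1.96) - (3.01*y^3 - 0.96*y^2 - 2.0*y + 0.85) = -6.5*y^3 - 0.75*y^2 - 1.12*y + 1.11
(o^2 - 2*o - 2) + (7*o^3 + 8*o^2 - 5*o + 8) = 7*o^3 + 9*o^2 - 7*o + 6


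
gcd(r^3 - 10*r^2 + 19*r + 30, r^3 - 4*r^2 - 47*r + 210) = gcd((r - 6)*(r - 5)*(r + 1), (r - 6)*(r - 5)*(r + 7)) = r^2 - 11*r + 30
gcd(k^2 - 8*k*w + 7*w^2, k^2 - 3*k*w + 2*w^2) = -k + w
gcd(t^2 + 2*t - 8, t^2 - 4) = t - 2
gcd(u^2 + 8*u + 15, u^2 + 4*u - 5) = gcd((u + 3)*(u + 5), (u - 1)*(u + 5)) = u + 5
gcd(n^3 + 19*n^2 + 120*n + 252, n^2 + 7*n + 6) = n + 6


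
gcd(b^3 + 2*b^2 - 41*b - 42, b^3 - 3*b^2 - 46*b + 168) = b^2 + b - 42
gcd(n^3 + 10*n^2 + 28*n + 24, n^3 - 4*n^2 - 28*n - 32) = n^2 + 4*n + 4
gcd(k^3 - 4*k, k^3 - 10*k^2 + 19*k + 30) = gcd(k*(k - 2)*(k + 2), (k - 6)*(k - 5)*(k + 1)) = 1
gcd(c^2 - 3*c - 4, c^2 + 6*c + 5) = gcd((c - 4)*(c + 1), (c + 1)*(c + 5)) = c + 1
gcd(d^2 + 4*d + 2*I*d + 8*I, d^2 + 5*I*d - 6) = d + 2*I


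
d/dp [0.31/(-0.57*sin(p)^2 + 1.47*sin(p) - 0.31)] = (0.3534*sin(p) - 0.4557)*cos(p)/(0.57*sin(p)^2 - 1.47*sin(p) + 0.31)^2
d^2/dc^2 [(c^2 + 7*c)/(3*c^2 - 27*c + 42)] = 4*(8*c^3 - 21*c^2 - 147*c + 539)/(3*(c^6 - 27*c^5 + 285*c^4 - 1485*c^3 + 3990*c^2 - 5292*c + 2744))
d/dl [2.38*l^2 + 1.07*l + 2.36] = 4.76*l + 1.07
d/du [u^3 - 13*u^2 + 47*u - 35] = 3*u^2 - 26*u + 47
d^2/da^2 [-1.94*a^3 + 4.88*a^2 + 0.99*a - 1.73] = 9.76 - 11.64*a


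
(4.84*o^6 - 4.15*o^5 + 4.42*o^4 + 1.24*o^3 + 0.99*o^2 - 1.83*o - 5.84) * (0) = 0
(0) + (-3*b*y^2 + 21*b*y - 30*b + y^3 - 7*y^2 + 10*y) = -3*b*y^2 + 21*b*y - 30*b + y^3 - 7*y^2 + 10*y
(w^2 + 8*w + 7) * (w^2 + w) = w^4 + 9*w^3 + 15*w^2 + 7*w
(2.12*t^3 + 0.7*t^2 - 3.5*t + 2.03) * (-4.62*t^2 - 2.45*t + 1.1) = -9.7944*t^5 - 8.428*t^4 + 16.787*t^3 - 0.0335999999999981*t^2 - 8.8235*t + 2.233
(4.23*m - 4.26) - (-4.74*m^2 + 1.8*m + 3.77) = 4.74*m^2 + 2.43*m - 8.03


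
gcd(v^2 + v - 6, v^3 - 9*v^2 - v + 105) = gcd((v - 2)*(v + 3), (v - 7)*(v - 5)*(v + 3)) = v + 3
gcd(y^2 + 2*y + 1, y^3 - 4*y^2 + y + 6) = y + 1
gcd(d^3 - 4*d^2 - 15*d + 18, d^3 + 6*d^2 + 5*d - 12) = d^2 + 2*d - 3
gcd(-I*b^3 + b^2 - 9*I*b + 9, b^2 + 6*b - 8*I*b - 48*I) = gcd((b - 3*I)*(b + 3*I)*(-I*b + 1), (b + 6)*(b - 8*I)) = 1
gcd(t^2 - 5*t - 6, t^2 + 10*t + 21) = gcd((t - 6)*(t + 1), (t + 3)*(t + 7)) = 1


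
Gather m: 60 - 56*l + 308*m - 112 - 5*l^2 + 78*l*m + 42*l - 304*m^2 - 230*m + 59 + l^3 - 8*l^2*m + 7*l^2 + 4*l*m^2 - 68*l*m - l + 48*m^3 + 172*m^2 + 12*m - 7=l^3 + 2*l^2 - 15*l + 48*m^3 + m^2*(4*l - 132) + m*(-8*l^2 + 10*l + 90)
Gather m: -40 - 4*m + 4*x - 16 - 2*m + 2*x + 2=-6*m + 6*x - 54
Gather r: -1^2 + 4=3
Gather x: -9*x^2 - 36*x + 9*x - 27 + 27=-9*x^2 - 27*x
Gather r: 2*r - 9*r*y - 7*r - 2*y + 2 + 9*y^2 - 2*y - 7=r*(-9*y - 5) + 9*y^2 - 4*y - 5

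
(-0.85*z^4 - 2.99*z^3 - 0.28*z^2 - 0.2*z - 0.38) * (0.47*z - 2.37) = -0.3995*z^5 + 0.6092*z^4 + 6.9547*z^3 + 0.5696*z^2 + 0.2954*z + 0.9006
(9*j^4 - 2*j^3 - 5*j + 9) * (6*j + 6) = 54*j^5 + 42*j^4 - 12*j^3 - 30*j^2 + 24*j + 54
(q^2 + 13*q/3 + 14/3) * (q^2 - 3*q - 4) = q^4 + 4*q^3/3 - 37*q^2/3 - 94*q/3 - 56/3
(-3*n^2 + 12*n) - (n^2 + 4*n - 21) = -4*n^2 + 8*n + 21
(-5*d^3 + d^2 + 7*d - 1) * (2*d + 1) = -10*d^4 - 3*d^3 + 15*d^2 + 5*d - 1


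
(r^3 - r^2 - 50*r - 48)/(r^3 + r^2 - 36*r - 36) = (r - 8)/(r - 6)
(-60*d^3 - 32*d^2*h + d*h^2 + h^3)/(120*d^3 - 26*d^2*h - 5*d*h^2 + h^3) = (-2*d - h)/(4*d - h)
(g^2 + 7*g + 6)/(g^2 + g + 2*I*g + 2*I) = (g + 6)/(g + 2*I)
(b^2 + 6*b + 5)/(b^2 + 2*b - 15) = (b + 1)/(b - 3)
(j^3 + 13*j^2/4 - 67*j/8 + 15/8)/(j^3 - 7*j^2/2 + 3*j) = (4*j^2 + 19*j - 5)/(4*j*(j - 2))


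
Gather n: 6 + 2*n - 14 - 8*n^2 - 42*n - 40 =-8*n^2 - 40*n - 48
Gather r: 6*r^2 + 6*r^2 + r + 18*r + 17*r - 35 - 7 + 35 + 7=12*r^2 + 36*r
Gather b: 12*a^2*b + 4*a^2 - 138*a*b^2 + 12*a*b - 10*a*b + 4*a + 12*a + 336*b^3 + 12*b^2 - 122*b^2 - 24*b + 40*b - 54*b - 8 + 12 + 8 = 4*a^2 + 16*a + 336*b^3 + b^2*(-138*a - 110) + b*(12*a^2 + 2*a - 38) + 12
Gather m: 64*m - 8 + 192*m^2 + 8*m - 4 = 192*m^2 + 72*m - 12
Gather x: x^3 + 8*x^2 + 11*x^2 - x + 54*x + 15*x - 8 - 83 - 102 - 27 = x^3 + 19*x^2 + 68*x - 220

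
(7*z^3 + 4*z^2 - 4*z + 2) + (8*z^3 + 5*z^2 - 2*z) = 15*z^3 + 9*z^2 - 6*z + 2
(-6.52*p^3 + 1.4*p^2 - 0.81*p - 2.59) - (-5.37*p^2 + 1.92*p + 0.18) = -6.52*p^3 + 6.77*p^2 - 2.73*p - 2.77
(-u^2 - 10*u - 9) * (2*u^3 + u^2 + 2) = -2*u^5 - 21*u^4 - 28*u^3 - 11*u^2 - 20*u - 18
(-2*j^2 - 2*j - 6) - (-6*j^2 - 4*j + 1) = 4*j^2 + 2*j - 7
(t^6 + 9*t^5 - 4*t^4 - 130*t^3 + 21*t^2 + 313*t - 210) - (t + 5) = t^6 + 9*t^5 - 4*t^4 - 130*t^3 + 21*t^2 + 312*t - 215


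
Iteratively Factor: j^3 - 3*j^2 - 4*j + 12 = (j - 3)*(j^2 - 4) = (j - 3)*(j + 2)*(j - 2)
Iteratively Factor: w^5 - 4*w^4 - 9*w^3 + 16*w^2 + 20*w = (w - 5)*(w^4 + w^3 - 4*w^2 - 4*w) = w*(w - 5)*(w^3 + w^2 - 4*w - 4) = w*(w - 5)*(w - 2)*(w^2 + 3*w + 2) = w*(w - 5)*(w - 2)*(w + 1)*(w + 2)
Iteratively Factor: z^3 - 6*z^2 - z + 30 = (z - 5)*(z^2 - z - 6) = (z - 5)*(z + 2)*(z - 3)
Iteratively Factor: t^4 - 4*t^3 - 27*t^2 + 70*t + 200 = (t - 5)*(t^3 + t^2 - 22*t - 40) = (t - 5)*(t + 4)*(t^2 - 3*t - 10) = (t - 5)^2*(t + 4)*(t + 2)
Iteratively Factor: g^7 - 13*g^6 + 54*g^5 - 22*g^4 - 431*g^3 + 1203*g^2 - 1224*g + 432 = (g - 1)*(g^6 - 12*g^5 + 42*g^4 + 20*g^3 - 411*g^2 + 792*g - 432) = (g - 3)*(g - 1)*(g^5 - 9*g^4 + 15*g^3 + 65*g^2 - 216*g + 144) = (g - 3)^2*(g - 1)*(g^4 - 6*g^3 - 3*g^2 + 56*g - 48) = (g - 4)*(g - 3)^2*(g - 1)*(g^3 - 2*g^2 - 11*g + 12) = (g - 4)*(g - 3)^2*(g - 1)^2*(g^2 - g - 12) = (g - 4)*(g - 3)^2*(g - 1)^2*(g + 3)*(g - 4)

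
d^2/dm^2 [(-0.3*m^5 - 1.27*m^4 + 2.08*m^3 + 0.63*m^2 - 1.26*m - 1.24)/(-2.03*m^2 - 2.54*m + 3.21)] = (7.41761999999999*m^7 + 35.216846*m^6 + 27.327984*m^5 - 73.8736139999999*m^4 - 140.917472*m^3 + 264.816798*m^2 - 40.969812*m + 39.723794)/(8.365427*m^6 + 31.401258*m^5 - 0.394022999999983*m^4 - 82.921348*m^3 + 0.623061*m^2 + 78.517242*m - 33.076161)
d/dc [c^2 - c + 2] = 2*c - 1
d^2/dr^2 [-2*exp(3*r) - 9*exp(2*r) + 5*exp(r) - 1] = (-18*exp(2*r) - 36*exp(r) + 5)*exp(r)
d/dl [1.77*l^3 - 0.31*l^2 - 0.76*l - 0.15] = 5.31*l^2 - 0.62*l - 0.76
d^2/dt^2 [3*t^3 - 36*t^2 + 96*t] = 18*t - 72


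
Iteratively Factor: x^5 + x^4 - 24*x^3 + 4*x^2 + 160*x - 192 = (x - 3)*(x^4 + 4*x^3 - 12*x^2 - 32*x + 64) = (x - 3)*(x - 2)*(x^3 + 6*x^2 - 32) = (x - 3)*(x - 2)^2*(x^2 + 8*x + 16) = (x - 3)*(x - 2)^2*(x + 4)*(x + 4)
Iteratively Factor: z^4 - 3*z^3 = (z)*(z^3 - 3*z^2) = z*(z - 3)*(z^2) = z^2*(z - 3)*(z)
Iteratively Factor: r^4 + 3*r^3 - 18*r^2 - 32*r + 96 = (r + 4)*(r^3 - r^2 - 14*r + 24) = (r - 2)*(r + 4)*(r^2 + r - 12) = (r - 3)*(r - 2)*(r + 4)*(r + 4)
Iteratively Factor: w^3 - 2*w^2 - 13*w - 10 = (w + 1)*(w^2 - 3*w - 10) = (w - 5)*(w + 1)*(w + 2)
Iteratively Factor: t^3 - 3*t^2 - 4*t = (t)*(t^2 - 3*t - 4) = t*(t - 4)*(t + 1)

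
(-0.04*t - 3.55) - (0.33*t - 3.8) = 0.25 - 0.37*t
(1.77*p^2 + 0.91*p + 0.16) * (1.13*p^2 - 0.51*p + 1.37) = 2.0001*p^4 + 0.1256*p^3 + 2.1416*p^2 + 1.1651*p + 0.2192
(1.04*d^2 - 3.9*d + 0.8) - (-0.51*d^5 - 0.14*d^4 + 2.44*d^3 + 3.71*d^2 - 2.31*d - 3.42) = 0.51*d^5 + 0.14*d^4 - 2.44*d^3 - 2.67*d^2 - 1.59*d + 4.22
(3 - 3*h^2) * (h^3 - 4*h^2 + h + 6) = -3*h^5 + 12*h^4 - 30*h^2 + 3*h + 18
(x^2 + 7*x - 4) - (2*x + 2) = x^2 + 5*x - 6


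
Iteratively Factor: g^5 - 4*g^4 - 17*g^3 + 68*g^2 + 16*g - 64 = (g - 1)*(g^4 - 3*g^3 - 20*g^2 + 48*g + 64) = (g - 4)*(g - 1)*(g^3 + g^2 - 16*g - 16) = (g - 4)*(g - 1)*(g + 4)*(g^2 - 3*g - 4) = (g - 4)*(g - 1)*(g + 1)*(g + 4)*(g - 4)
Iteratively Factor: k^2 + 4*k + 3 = (k + 3)*(k + 1)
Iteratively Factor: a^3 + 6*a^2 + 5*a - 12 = (a + 3)*(a^2 + 3*a - 4) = (a + 3)*(a + 4)*(a - 1)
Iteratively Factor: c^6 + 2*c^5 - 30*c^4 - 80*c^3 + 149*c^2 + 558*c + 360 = (c - 5)*(c^5 + 7*c^4 + 5*c^3 - 55*c^2 - 126*c - 72) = (c - 5)*(c + 2)*(c^4 + 5*c^3 - 5*c^2 - 45*c - 36) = (c - 5)*(c + 1)*(c + 2)*(c^3 + 4*c^2 - 9*c - 36) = (c - 5)*(c - 3)*(c + 1)*(c + 2)*(c^2 + 7*c + 12) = (c - 5)*(c - 3)*(c + 1)*(c + 2)*(c + 4)*(c + 3)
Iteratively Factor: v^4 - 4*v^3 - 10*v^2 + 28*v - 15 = (v - 1)*(v^3 - 3*v^2 - 13*v + 15) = (v - 1)^2*(v^2 - 2*v - 15) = (v - 1)^2*(v + 3)*(v - 5)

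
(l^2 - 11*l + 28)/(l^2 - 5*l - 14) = (l - 4)/(l + 2)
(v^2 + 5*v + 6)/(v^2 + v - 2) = (v + 3)/(v - 1)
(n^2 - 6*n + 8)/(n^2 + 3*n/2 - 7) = 2*(n - 4)/(2*n + 7)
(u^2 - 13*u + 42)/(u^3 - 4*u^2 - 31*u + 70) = (u - 6)/(u^2 + 3*u - 10)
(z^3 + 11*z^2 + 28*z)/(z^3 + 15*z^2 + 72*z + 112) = z/(z + 4)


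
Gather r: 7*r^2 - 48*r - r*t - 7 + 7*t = 7*r^2 + r*(-t - 48) + 7*t - 7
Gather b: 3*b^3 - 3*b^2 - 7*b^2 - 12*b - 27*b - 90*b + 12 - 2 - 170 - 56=3*b^3 - 10*b^2 - 129*b - 216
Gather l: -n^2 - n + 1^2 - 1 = -n^2 - n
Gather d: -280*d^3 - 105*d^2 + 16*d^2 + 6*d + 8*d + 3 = -280*d^3 - 89*d^2 + 14*d + 3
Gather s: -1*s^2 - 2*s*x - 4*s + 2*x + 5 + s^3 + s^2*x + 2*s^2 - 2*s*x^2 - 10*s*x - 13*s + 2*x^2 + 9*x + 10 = s^3 + s^2*(x + 1) + s*(-2*x^2 - 12*x - 17) + 2*x^2 + 11*x + 15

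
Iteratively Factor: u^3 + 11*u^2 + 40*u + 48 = (u + 3)*(u^2 + 8*u + 16) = (u + 3)*(u + 4)*(u + 4)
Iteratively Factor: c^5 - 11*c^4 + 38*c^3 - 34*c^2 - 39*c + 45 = (c - 1)*(c^4 - 10*c^3 + 28*c^2 - 6*c - 45) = (c - 5)*(c - 1)*(c^3 - 5*c^2 + 3*c + 9) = (c - 5)*(c - 3)*(c - 1)*(c^2 - 2*c - 3) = (c - 5)*(c - 3)^2*(c - 1)*(c + 1)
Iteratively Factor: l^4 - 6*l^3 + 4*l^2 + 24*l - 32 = (l + 2)*(l^3 - 8*l^2 + 20*l - 16) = (l - 2)*(l + 2)*(l^2 - 6*l + 8) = (l - 2)^2*(l + 2)*(l - 4)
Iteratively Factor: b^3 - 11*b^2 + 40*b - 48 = (b - 4)*(b^2 - 7*b + 12) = (b - 4)*(b - 3)*(b - 4)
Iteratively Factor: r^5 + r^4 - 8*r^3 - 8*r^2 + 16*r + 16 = (r + 2)*(r^4 - r^3 - 6*r^2 + 4*r + 8) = (r - 2)*(r + 2)*(r^3 + r^2 - 4*r - 4) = (r - 2)^2*(r + 2)*(r^2 + 3*r + 2) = (r - 2)^2*(r + 2)^2*(r + 1)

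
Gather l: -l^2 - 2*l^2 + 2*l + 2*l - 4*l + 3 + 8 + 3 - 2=12 - 3*l^2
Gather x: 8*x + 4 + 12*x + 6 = 20*x + 10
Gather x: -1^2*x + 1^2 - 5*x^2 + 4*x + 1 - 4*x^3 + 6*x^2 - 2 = -4*x^3 + x^2 + 3*x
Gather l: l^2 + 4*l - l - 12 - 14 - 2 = l^2 + 3*l - 28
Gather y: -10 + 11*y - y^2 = -y^2 + 11*y - 10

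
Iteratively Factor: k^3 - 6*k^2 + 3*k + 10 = (k + 1)*(k^2 - 7*k + 10) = (k - 2)*(k + 1)*(k - 5)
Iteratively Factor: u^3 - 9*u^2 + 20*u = (u)*(u^2 - 9*u + 20) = u*(u - 4)*(u - 5)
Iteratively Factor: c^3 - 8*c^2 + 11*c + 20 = (c + 1)*(c^2 - 9*c + 20) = (c - 4)*(c + 1)*(c - 5)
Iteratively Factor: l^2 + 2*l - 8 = (l + 4)*(l - 2)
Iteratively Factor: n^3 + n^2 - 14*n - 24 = (n - 4)*(n^2 + 5*n + 6) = (n - 4)*(n + 2)*(n + 3)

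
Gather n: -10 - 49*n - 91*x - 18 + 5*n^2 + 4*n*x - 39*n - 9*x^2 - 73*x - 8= 5*n^2 + n*(4*x - 88) - 9*x^2 - 164*x - 36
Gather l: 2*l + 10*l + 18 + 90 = 12*l + 108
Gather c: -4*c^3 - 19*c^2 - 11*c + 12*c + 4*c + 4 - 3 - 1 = -4*c^3 - 19*c^2 + 5*c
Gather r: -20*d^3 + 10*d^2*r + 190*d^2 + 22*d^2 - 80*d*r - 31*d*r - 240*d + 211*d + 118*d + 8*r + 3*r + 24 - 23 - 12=-20*d^3 + 212*d^2 + 89*d + r*(10*d^2 - 111*d + 11) - 11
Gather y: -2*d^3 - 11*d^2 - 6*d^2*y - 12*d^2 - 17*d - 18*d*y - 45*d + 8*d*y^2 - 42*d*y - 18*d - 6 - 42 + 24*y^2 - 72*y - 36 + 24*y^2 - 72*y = -2*d^3 - 23*d^2 - 80*d + y^2*(8*d + 48) + y*(-6*d^2 - 60*d - 144) - 84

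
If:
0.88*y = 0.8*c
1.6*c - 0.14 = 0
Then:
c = 0.09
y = 0.08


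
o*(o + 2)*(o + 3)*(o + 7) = o^4 + 12*o^3 + 41*o^2 + 42*o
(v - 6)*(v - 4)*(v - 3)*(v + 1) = v^4 - 12*v^3 + 41*v^2 - 18*v - 72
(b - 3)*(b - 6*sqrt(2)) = b^2 - 6*sqrt(2)*b - 3*b + 18*sqrt(2)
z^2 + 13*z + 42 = (z + 6)*(z + 7)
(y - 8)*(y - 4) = y^2 - 12*y + 32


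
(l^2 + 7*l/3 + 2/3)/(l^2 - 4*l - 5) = (3*l^2 + 7*l + 2)/(3*(l^2 - 4*l - 5))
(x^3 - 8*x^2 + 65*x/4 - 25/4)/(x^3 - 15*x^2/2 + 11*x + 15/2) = (4*x^2 - 12*x + 5)/(2*(2*x^2 - 5*x - 3))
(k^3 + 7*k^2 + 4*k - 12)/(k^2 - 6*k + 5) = (k^2 + 8*k + 12)/(k - 5)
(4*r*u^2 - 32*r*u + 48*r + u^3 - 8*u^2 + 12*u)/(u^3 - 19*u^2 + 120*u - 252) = (4*r*u - 8*r + u^2 - 2*u)/(u^2 - 13*u + 42)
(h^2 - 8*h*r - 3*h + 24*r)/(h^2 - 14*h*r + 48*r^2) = (3 - h)/(-h + 6*r)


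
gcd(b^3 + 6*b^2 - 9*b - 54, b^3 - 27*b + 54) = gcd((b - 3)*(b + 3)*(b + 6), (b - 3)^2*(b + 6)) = b^2 + 3*b - 18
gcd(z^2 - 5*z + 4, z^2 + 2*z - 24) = z - 4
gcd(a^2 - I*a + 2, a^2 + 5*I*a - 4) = a + I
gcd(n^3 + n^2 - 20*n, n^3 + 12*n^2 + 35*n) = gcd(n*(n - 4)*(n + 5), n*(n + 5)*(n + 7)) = n^2 + 5*n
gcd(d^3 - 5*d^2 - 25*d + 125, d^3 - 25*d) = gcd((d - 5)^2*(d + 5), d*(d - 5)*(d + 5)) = d^2 - 25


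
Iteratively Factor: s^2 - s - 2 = (s + 1)*(s - 2)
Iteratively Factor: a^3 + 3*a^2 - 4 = (a + 2)*(a^2 + a - 2) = (a - 1)*(a + 2)*(a + 2)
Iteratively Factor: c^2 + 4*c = (c + 4)*(c)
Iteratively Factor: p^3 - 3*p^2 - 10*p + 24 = (p + 3)*(p^2 - 6*p + 8) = (p - 4)*(p + 3)*(p - 2)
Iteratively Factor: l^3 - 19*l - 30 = (l - 5)*(l^2 + 5*l + 6) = (l - 5)*(l + 3)*(l + 2)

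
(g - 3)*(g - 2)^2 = g^3 - 7*g^2 + 16*g - 12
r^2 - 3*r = r*(r - 3)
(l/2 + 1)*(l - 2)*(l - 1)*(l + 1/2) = l^4/2 - l^3/4 - 9*l^2/4 + l + 1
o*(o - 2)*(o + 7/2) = o^3 + 3*o^2/2 - 7*o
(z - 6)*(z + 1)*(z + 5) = z^3 - 31*z - 30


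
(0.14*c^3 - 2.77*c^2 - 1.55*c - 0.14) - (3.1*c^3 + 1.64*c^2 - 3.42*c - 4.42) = -2.96*c^3 - 4.41*c^2 + 1.87*c + 4.28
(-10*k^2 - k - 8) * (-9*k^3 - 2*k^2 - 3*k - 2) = 90*k^5 + 29*k^4 + 104*k^3 + 39*k^2 + 26*k + 16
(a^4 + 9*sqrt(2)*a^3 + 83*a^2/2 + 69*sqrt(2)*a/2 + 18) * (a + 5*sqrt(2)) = a^5 + 14*sqrt(2)*a^4 + 263*a^3/2 + 242*sqrt(2)*a^2 + 363*a + 90*sqrt(2)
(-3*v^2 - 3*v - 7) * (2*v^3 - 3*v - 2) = -6*v^5 - 6*v^4 - 5*v^3 + 15*v^2 + 27*v + 14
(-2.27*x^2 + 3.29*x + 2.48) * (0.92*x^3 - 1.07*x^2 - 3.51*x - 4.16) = -2.0884*x^5 + 5.4557*x^4 + 6.729*x^3 - 4.7583*x^2 - 22.3912*x - 10.3168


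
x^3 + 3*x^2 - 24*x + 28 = (x - 2)^2*(x + 7)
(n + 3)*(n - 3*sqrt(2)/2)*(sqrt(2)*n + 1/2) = sqrt(2)*n^3 - 5*n^2/2 + 3*sqrt(2)*n^2 - 15*n/2 - 3*sqrt(2)*n/4 - 9*sqrt(2)/4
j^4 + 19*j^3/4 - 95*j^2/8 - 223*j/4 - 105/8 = (j - 7/2)*(j + 1/4)*(j + 3)*(j + 5)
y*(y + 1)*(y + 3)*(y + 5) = y^4 + 9*y^3 + 23*y^2 + 15*y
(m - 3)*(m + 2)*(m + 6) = m^3 + 5*m^2 - 12*m - 36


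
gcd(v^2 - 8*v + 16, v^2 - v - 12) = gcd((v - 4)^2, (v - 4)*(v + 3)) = v - 4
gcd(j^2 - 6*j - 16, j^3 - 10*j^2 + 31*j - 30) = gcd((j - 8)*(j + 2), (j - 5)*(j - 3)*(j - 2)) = 1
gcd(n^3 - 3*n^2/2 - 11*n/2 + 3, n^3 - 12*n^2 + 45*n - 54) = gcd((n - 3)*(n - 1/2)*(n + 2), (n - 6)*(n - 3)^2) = n - 3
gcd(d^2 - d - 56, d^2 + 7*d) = d + 7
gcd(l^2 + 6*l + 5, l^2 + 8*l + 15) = l + 5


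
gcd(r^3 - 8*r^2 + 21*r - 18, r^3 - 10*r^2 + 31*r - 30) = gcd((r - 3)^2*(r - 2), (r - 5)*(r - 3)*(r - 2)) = r^2 - 5*r + 6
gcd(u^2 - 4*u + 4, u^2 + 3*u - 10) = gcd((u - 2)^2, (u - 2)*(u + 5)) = u - 2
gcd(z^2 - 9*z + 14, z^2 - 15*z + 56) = z - 7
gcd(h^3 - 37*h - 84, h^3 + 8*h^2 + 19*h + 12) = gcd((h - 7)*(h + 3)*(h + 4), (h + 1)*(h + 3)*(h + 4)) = h^2 + 7*h + 12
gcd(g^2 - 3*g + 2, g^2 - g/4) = 1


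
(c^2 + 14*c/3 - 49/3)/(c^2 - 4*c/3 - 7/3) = (c + 7)/(c + 1)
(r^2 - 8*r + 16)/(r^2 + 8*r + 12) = (r^2 - 8*r + 16)/(r^2 + 8*r + 12)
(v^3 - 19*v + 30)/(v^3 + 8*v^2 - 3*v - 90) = (v - 2)/(v + 6)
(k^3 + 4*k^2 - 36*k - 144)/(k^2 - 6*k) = k + 10 + 24/k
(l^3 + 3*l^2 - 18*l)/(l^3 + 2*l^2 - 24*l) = (l - 3)/(l - 4)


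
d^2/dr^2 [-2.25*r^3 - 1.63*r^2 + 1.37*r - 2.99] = -13.5*r - 3.26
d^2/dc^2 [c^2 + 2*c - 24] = 2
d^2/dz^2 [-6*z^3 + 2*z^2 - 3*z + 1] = 4 - 36*z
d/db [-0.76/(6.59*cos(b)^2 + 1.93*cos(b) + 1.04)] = -(10.0168*cos(b) + 1.4668)*sin(b)/(6.59*cos(b)^2 + 1.93*cos(b) + 1.04)^2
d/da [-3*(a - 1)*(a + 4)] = -6*a - 9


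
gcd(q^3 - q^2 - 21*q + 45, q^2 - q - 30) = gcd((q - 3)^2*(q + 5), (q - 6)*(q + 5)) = q + 5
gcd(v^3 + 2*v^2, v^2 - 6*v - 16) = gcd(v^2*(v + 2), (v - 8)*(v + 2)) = v + 2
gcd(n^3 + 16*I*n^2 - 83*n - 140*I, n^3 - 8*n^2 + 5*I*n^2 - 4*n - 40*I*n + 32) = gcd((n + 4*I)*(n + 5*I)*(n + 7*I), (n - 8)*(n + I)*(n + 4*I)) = n + 4*I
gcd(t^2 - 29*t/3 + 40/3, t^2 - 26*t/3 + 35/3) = t - 5/3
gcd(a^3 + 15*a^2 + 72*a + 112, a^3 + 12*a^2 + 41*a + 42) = a + 7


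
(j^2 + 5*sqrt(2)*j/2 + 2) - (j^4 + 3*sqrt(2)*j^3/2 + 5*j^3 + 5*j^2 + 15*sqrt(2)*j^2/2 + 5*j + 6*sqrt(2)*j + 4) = -j^4 - 5*j^3 - 3*sqrt(2)*j^3/2 - 15*sqrt(2)*j^2/2 - 4*j^2 - 5*j - 7*sqrt(2)*j/2 - 2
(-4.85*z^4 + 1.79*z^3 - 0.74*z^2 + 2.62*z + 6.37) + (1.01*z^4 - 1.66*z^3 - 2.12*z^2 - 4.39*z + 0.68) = -3.84*z^4 + 0.13*z^3 - 2.86*z^2 - 1.77*z + 7.05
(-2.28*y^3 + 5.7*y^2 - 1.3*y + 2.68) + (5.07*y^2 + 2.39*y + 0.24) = -2.28*y^3 + 10.77*y^2 + 1.09*y + 2.92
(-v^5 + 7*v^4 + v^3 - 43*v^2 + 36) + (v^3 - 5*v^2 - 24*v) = -v^5 + 7*v^4 + 2*v^3 - 48*v^2 - 24*v + 36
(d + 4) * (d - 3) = d^2 + d - 12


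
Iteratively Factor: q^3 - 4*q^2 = (q - 4)*(q^2) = q*(q - 4)*(q)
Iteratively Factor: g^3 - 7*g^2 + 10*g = (g - 5)*(g^2 - 2*g) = g*(g - 5)*(g - 2)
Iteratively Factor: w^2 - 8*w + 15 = (w - 5)*(w - 3)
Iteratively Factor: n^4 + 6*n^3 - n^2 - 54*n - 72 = (n + 3)*(n^3 + 3*n^2 - 10*n - 24) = (n + 3)*(n + 4)*(n^2 - n - 6) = (n - 3)*(n + 3)*(n + 4)*(n + 2)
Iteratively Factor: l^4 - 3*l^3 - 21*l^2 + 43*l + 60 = (l + 1)*(l^3 - 4*l^2 - 17*l + 60) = (l - 5)*(l + 1)*(l^2 + l - 12) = (l - 5)*(l + 1)*(l + 4)*(l - 3)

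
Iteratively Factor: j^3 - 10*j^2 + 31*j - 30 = (j - 2)*(j^2 - 8*j + 15) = (j - 3)*(j - 2)*(j - 5)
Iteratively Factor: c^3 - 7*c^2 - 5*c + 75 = (c - 5)*(c^2 - 2*c - 15) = (c - 5)*(c + 3)*(c - 5)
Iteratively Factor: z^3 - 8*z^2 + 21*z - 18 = (z - 2)*(z^2 - 6*z + 9) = (z - 3)*(z - 2)*(z - 3)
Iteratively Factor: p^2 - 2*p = (p - 2)*(p)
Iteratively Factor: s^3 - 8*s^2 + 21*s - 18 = (s - 3)*(s^2 - 5*s + 6) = (s - 3)*(s - 2)*(s - 3)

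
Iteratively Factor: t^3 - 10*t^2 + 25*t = (t - 5)*(t^2 - 5*t) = t*(t - 5)*(t - 5)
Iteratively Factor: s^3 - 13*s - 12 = (s + 3)*(s^2 - 3*s - 4) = (s - 4)*(s + 3)*(s + 1)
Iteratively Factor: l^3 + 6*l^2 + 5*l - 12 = (l - 1)*(l^2 + 7*l + 12) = (l - 1)*(l + 4)*(l + 3)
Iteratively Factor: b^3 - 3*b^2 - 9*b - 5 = (b - 5)*(b^2 + 2*b + 1) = (b - 5)*(b + 1)*(b + 1)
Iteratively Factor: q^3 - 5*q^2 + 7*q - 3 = (q - 1)*(q^2 - 4*q + 3) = (q - 1)^2*(q - 3)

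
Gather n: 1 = 1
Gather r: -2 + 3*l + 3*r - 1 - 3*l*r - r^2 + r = 3*l - r^2 + r*(4 - 3*l) - 3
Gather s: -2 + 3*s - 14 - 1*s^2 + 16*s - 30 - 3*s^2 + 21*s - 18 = -4*s^2 + 40*s - 64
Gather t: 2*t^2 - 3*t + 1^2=2*t^2 - 3*t + 1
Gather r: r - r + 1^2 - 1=0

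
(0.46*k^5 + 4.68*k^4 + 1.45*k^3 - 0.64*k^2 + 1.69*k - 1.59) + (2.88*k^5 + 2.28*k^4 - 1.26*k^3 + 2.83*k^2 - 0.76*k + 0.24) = 3.34*k^5 + 6.96*k^4 + 0.19*k^3 + 2.19*k^2 + 0.93*k - 1.35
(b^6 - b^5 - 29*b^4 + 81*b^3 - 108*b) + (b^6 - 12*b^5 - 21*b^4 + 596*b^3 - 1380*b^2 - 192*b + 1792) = 2*b^6 - 13*b^5 - 50*b^4 + 677*b^3 - 1380*b^2 - 300*b + 1792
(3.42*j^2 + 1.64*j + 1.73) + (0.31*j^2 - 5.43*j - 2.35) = 3.73*j^2 - 3.79*j - 0.62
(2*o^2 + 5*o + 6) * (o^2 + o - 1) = 2*o^4 + 7*o^3 + 9*o^2 + o - 6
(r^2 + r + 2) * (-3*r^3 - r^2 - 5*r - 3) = -3*r^5 - 4*r^4 - 12*r^3 - 10*r^2 - 13*r - 6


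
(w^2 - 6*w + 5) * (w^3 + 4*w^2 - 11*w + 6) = w^5 - 2*w^4 - 30*w^3 + 92*w^2 - 91*w + 30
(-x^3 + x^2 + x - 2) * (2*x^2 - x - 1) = -2*x^5 + 3*x^4 + 2*x^3 - 6*x^2 + x + 2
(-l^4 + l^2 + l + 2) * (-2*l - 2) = 2*l^5 + 2*l^4 - 2*l^3 - 4*l^2 - 6*l - 4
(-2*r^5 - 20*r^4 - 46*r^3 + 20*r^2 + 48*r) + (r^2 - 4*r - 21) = -2*r^5 - 20*r^4 - 46*r^3 + 21*r^2 + 44*r - 21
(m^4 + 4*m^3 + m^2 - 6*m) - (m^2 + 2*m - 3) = m^4 + 4*m^3 - 8*m + 3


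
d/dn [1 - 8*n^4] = -32*n^3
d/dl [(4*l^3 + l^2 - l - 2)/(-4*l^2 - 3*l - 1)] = (-16*l^4 - 24*l^3 - 19*l^2 - 18*l - 5)/(16*l^4 + 24*l^3 + 17*l^2 + 6*l + 1)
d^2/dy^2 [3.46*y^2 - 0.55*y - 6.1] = 6.92000000000000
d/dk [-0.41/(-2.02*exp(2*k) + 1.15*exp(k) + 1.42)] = (0.4715 - 1.6564*exp(k))*exp(k)/(-2.02*exp(2*k) + 1.15*exp(k) + 1.42)^2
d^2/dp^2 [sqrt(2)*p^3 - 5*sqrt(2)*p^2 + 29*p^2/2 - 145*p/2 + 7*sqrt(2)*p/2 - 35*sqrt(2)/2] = 6*sqrt(2)*p - 10*sqrt(2) + 29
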